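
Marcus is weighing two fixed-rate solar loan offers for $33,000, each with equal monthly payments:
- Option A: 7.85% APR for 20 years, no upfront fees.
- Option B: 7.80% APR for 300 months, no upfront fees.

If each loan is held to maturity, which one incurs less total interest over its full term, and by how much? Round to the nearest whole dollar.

Option A by $9,594

Option A: at 7.85% the monthly rate is 0.0065417, so the payment is 33,000 × 0.0065417 / (1 − 1.0065417^−240) = $272.95.
Total interest on Option A = 240 × $272.95 − $33,000 = $32,508.00.
Option B: at 7.80% the monthly rate is 0.0065000, so the payment is 33,000 × 0.0065000 / (1 − 1.0065000^−300) = $250.34.
Total interest on Option B = 300 × $250.34 − $33,000 = $42,102.00.
Option A is lower by $9,594.00.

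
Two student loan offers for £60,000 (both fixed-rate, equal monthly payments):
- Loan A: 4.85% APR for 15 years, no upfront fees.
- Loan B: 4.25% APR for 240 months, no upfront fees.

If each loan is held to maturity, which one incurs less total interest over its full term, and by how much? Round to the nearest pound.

Loan A: at 4.85% the monthly rate is 0.0040417, so the payment is 60,000 × 0.0040417 / (1 − 1.0040417^−180) = £469.80.
Total interest on Loan A = 180 × £469.80 − £60,000 = £24,564.00.
Loan B: monthly rate = 4.25%/12 = 0.0035417; payment = 60,000 × 0.0035417 / (1 − (1+0.0035417)^−240) = £371.54.
Total interest on Loan B = 240 × £371.54 − £60,000 = £29,169.60.
Loan A is lower by £4,605.60.

Loan A by £4,606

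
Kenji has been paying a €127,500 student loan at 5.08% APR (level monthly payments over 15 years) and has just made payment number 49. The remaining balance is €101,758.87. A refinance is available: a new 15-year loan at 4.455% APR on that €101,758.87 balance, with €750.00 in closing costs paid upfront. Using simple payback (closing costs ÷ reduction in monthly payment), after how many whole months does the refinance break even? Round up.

4 months

Current payment = 127,500 × 5.08%/12 / (1 − (1+0.0042333)^−180) = €1,013.58.
Refinanced payment = 101,758.87 × 0.0037125 / (1 − (1+0.0037125)^−180) = €776.11.
Monthly savings = €1,013.58 − €776.11 = €237.47.
Break-even = €750.00 / €237.47 = 3.16 → 4 months.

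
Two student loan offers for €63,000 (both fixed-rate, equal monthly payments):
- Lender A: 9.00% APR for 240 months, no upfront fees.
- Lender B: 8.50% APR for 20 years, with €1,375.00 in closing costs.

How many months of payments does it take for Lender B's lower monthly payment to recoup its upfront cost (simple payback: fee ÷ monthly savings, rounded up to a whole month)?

Lender A: at 9.00% the monthly rate is 0.0075000, so the payment is 63,000 × 0.0075000 / (1 − 1.0075000^−240) = €566.83.
Lender B: monthly rate = 8.5%/12 = 0.0070833; payment = 63,000 × 0.0070833 / (1 − (1+0.0070833)^−240) = €546.73.
Monthly savings = €566.83 − €546.73 = €20.10.
Break-even = €1,375.00 / €20.10 = 68.41 → 69 months.

69 months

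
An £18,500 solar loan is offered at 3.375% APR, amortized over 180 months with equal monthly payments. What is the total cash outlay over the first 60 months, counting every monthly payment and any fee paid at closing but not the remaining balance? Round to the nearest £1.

At 3.375% the monthly rate is 0.0028125, so the payment is 18,500 × 0.0028125 / (1 − 1.0028125^−180) = £131.12.
Total outlay = 60 × £131.12 = £7,867.20.

£7,867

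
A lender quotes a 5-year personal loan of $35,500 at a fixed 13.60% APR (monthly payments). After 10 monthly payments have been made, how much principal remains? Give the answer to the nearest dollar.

With monthly rate i = 13.6%/12 = 0.0113333, the balance after k of n payments is P · [(1+i)^n − (1+i)^k] / [(1+i)^n − 1].
(1+0.0113333)^60 = 1.96634312 and (1+0.0113333)^10 = 1.11929153, so the balance is 35,500 × (1.96634312 − 1.11929153) / (1.96634312 − 1) = $31,117.65.

$31,118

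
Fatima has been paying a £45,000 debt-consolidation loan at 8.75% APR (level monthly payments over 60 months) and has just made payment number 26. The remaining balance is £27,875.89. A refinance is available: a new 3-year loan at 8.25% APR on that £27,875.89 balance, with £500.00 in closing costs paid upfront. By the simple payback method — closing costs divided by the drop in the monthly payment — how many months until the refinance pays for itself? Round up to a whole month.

10 months

Current payment = 45,000 × 8.75%/12 / (1 − (1+0.0072917)^−60) = £928.68.
Refinanced payment = 27,875.89 × 0.0068750 / (1 − (1+0.0068750)^−36) = £876.75.
Monthly savings = £928.68 − £876.75 = £51.93.
Break-even = £500.00 / £51.93 = 9.63 → 10 months.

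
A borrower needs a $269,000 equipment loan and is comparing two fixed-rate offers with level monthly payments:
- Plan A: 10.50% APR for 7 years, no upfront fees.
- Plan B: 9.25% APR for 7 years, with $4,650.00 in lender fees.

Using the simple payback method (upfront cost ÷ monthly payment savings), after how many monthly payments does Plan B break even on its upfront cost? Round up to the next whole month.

Plan A: monthly rate = 10.5%/12 = 0.0087500; payment = 269,000 × 0.0087500 / (1 − (1+0.0087500)^−84) = $4,535.52.
Plan B: at 9.25% the monthly rate is 0.0077083, so the payment is 269,000 × 0.0077083 / (1 − 1.0077083^−84) = $4,362.17.
Monthly savings = $4,535.52 − $4,362.17 = $173.35.
Break-even = $4,650.00 / $173.35 = 26.82 → 27 months.

27 months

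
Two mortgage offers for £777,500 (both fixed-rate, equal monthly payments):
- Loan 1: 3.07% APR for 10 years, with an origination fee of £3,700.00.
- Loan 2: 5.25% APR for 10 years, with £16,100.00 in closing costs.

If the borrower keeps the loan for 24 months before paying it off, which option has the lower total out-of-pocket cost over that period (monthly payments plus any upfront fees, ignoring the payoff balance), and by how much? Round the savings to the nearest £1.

Loan 1 by £31,820

Loan 1: at 3.07% the monthly rate is 0.0025583, so the payment is 777,500 × 0.0025583 / (1 − 1.0025583^−120) = £7,532.75.
Loan 2: monthly rate = 5.25%/12 = 0.0043750; payment = 777,500 × 0.0043750 / (1 − (1+0.0043750)^−120) = £8,341.93.
Over 24 months: Loan 1 costs 24 × £7,532.75 + £3,700.00 = £184,486.00; Loan 2 costs 24 × £8,341.93 + £16,100.00 = £216,306.32.
Loan 1 is cheaper by £216,306.32 − £184,486.00 = £31,820.32.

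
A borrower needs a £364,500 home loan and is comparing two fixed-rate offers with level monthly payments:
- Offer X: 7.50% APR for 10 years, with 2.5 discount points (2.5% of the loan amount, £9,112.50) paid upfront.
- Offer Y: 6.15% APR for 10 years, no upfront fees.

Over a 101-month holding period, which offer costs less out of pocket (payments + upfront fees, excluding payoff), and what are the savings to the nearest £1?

Offer X: at 7.50% the monthly rate is 0.0062500, so the payment is 364,500 × 0.0062500 / (1 − 1.0062500^−120) = £4,326.68.
Offer Y: monthly rate = 6.15%/12 = 0.0051250; payment = 364,500 × 0.0051250 / (1 − (1+0.0051250)^−120) = £4,074.21.
Over 101 months: Offer X costs 101 × £4,326.68 + £9,112.50 = £446,107.18; Offer Y costs 101 × £4,074.21 = £411,495.21.
Offer Y is cheaper by £446,107.18 − £411,495.21 = £34,611.97.

Offer Y by £34,612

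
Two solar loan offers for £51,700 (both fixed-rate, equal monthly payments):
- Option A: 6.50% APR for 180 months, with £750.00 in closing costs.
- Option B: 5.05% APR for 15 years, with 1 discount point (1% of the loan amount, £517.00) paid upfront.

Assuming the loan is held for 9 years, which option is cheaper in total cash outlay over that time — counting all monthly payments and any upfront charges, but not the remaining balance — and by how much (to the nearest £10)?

Option A: monthly rate = 6.5%/12 = 0.0054167; payment = 51,700 × 0.0054167 / (1 − (1+0.0054167)^−180) = £450.36.
Option B: monthly rate = 5.05%/12 = 0.0042083; payment = 51,700 × 0.0042083 / (1 − (1+0.0042083)^−180) = £410.19.
Over 108 months: Option A costs 108 × £450.36 + £750.00 = £49,388.88; Option B costs 108 × £410.19 + £517.00 = £44,817.52.
Option B is cheaper by £49,388.88 − £44,817.52 = £4,571.36.

Option B by £4,570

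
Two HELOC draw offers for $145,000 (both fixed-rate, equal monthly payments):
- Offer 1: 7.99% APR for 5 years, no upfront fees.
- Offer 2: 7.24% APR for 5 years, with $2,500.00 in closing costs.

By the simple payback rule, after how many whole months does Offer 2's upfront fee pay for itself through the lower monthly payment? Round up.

49 months

Offer 1: at 7.99% the monthly rate is 0.0066583, so the payment is 145,000 × 0.0066583 / (1 − 1.0066583^−60) = $2,939.38.
Offer 2: monthly rate = 7.24%/12 = 0.0060333; payment = 145,000 × 0.0060333 / (1 − (1+0.0060333)^−60) = $2,887.62.
Monthly savings = $2,939.38 − $2,887.62 = $51.76.
Break-even = $2,500.00 / $51.76 = 48.30 → 49 months.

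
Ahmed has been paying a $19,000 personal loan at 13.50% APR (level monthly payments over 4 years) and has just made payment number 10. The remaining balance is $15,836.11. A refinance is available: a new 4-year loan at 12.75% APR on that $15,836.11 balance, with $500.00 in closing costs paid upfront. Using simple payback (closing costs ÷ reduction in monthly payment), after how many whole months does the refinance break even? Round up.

Current payment = 19,000 × 13.5%/12 / (1 − (1+0.0112500)^−48) = $514.45.
Refinanced payment = 15,836.11 × 0.0106250 / (1 − (1+0.0106250)^−48) = $422.88.
Monthly savings = $514.45 − $422.88 = $91.57.
Break-even = $500.00 / $91.57 = 5.46 → 6 months.

6 months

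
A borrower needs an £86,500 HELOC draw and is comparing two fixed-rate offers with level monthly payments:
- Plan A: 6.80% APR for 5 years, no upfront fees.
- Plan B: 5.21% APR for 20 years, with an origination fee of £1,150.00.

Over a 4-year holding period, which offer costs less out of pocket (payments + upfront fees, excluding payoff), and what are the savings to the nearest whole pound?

Plan A: monthly rate = 6.8%/12 = 0.0056667; payment = 86,500 × 0.0056667 / (1 − (1+0.0056667)^−60) = £1,704.65.
Plan B: at 5.21% the monthly rate is 0.0043417, so the payment is 86,500 × 0.0043417 / (1 − 1.0043417^−240) = £580.94.
Over 48 months: Plan A costs 48 × £1,704.65 = £81,823.20; Plan B costs 48 × £580.94 + £1,150.00 = £29,035.12.
Plan B is cheaper by £81,823.20 − £29,035.12 = £52,788.08.

Plan B by £52,788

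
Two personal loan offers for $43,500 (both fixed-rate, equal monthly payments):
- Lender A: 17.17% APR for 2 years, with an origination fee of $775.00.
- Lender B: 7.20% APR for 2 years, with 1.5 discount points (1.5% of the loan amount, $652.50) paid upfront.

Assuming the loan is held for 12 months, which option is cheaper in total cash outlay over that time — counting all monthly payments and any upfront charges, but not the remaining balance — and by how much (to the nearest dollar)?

Lender B by $2,555

Lender A: monthly rate = 17.17%/12 = 0.0143083; payment = 43,500 × 0.0143083 / (1 − (1+0.0143083)^−24) = $2,154.29.
Lender B: at 7.20% the monthly rate is 0.0060000, so the payment is 43,500 × 0.0060000 / (1 − 1.0060000^−24) = $1,951.55.
Over 12 months: Lender A costs 12 × $2,154.29 + $775.00 = $26,626.48; Lender B costs 12 × $1,951.55 + $652.50 = $24,071.10.
Lender B is cheaper by $26,626.48 − $24,071.10 = $2,555.38.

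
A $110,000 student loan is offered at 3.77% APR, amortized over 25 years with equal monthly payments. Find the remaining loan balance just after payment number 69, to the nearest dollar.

With monthly rate i = 3.77%/12 = 0.0031417, the balance after k of n payments is P · [(1+i)^n − (1+i)^k] / [(1+i)^n − 1].
(1+0.0031417)^300 = 2.56260055 and (1+0.0031417)^69 = 1.24164262, so the balance is 110,000 × (2.56260055 − 1.24164262) / (2.56260055 − 1) = $92,989.45.

$92,989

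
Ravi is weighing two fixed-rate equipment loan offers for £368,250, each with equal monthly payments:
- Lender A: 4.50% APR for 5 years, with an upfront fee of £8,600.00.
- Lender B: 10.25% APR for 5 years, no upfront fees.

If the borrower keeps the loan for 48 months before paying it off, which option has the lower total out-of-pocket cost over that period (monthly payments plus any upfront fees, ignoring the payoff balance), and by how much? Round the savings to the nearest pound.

Lender A by £39,607

Lender A: monthly rate = 4.5%/12 = 0.0037500; payment = 368,250 × 0.0037500 / (1 − (1+0.0037500)^−60) = £6,865.29.
Lender B: at 10.25% the monthly rate is 0.0085417, so the payment is 368,250 × 0.0085417 / (1 − 1.0085417^−60) = £7,869.60.
Over 48 months: Lender A costs 48 × £6,865.29 + £8,600.00 = £338,133.92; Lender B costs 48 × £7,869.60 = £377,740.80.
Lender A is cheaper by £377,740.80 − £338,133.92 = £39,606.88.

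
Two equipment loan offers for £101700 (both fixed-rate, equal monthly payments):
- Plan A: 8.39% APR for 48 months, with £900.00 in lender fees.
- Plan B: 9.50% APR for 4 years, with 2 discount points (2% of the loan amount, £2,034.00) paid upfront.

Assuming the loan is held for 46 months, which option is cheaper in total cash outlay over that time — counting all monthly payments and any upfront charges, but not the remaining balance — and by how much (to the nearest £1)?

Plan A by £3,598

Plan A: at 8.39% the monthly rate is 0.0069917, so the payment is 101,700 × 0.0069917 / (1 − 1.0069917^−48) = £2,501.45.
Plan B: at 9.50% the monthly rate is 0.0079167, so the payment is 101,700 × 0.0079167 / (1 − 1.0079167^−48) = £2,555.02.
Over 46 months: Plan A costs 46 × £2,501.45 + £900.00 = £115,966.70; Plan B costs 46 × £2,555.02 + £2,034.00 = £119,564.92.
Plan A is cheaper by £119,564.92 − £115,966.70 = £3,598.22.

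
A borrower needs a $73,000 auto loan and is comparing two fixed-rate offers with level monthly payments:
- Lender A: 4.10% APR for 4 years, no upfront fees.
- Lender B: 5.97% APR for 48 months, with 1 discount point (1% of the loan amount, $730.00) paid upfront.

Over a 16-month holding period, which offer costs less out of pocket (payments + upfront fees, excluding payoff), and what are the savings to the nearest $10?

Lender A: at 4.10% the monthly rate is 0.0034167, so the payment is 73,000 × 0.0034167 / (1 − 1.0034167^−48) = $1,651.54.
Lender B: at 5.97% the monthly rate is 0.0049750, so the payment is 73,000 × 0.0049750 / (1 − 1.0049750^−48) = $1,713.40.
Over 16 months: Lender A costs 16 × $1,651.54 = $26,424.64; Lender B costs 16 × $1,713.40 + $730.00 = $28,144.40.
Lender A is cheaper by $28,144.40 − $26,424.64 = $1,719.76.

Lender A by $1,720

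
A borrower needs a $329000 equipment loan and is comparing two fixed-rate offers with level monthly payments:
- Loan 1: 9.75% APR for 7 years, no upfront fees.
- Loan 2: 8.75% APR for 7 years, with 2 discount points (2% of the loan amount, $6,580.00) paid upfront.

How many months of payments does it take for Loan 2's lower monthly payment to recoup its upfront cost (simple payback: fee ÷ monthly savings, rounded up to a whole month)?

Loan 1: at 9.75% the monthly rate is 0.0081250, so the payment is 329,000 × 0.0081250 / (1 − 1.0081250^−84) = $5,419.39.
Loan 2: monthly rate = 8.75%/12 = 0.0072917; payment = 329,000 × 0.0072917 / (1 − (1+0.0072917)^−84) = $5,251.66.
Monthly savings = $5,419.39 − $5,251.66 = $167.73.
Break-even = $6,580.00 / $167.73 = 39.23 → 40 months.

40 months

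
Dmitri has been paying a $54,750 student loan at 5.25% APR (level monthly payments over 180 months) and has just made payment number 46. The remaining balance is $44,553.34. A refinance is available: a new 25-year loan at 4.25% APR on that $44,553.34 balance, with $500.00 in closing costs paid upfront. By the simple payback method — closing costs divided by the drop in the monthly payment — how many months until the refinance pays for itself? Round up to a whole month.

3 months

Current payment = 54,750 × 5.25%/12 / (1 − (1+0.0043750)^−180) = $440.12.
Refinanced payment = 44,553.34 × 0.0035417 / (1 − (1+0.0035417)^−300) = $241.36.
Monthly savings = $440.12 − $241.36 = $198.76.
Break-even = $500.00 / $198.76 = 2.52 → 3 months.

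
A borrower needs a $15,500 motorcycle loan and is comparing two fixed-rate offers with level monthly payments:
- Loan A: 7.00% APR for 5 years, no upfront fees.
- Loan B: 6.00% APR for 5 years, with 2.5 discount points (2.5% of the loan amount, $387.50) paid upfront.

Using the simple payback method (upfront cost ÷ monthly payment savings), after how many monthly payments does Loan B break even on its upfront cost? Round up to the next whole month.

Loan A: at 7.00% the monthly rate is 0.0058333, so the payment is 15,500 × 0.0058333 / (1 − 1.0058333^−60) = $306.92.
Loan B: at 6.00% the monthly rate is 0.0050000, so the payment is 15,500 × 0.0050000 / (1 − 1.0050000^−60) = $299.66.
Monthly savings = $306.92 − $299.66 = $7.26.
Break-even = $387.50 / $7.26 = 53.37 → 54 months.

54 months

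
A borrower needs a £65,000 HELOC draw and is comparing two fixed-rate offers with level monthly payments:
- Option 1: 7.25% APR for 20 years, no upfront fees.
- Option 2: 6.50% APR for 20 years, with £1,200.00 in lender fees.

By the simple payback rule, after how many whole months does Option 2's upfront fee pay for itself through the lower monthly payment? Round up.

Option 1: at 7.25% the monthly rate is 0.0060417, so the payment is 65,000 × 0.0060417 / (1 − 1.0060417^−240) = £513.74.
Option 2: at 6.50% the monthly rate is 0.0054167, so the payment is 65,000 × 0.0054167 / (1 − 1.0054167^−240) = £484.62.
Monthly savings = £513.74 − £484.62 = £29.12.
Break-even = £1,200.00 / £29.12 = 41.21 → 42 months.

42 months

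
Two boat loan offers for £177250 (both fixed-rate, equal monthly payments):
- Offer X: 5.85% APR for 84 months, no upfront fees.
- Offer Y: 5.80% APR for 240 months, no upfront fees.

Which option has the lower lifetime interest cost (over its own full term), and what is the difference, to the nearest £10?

Offer X by £83,440

Offer X: at 5.85% the monthly rate is 0.0048750, so the payment is 177,250 × 0.0048750 / (1 − 1.0048750^−84) = £2,576.64.
Total interest on Offer X = 84 × £2,576.64 − £177,250 = £39,187.76.
Offer Y: at 5.80% the monthly rate is 0.0048333, so the payment is 177,250 × 0.0048333 / (1 − 1.0048333^−240) = £1,249.51.
Total interest on Offer Y = 240 × £1,249.51 − £177,250 = £122,632.40.
Offer X is lower by £83,444.64.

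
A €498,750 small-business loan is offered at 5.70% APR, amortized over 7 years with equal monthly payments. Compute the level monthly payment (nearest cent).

At 5.70% the monthly rate is 0.0047500, so the payment is 498,750 × 0.0047500 / (1 − 1.0047500^−84) = €7,214.50.

€7,214.50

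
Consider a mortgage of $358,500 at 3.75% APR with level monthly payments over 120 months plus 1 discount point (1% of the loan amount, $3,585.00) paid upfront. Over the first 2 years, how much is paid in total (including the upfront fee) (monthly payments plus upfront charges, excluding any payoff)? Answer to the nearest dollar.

$89,678

At 3.75% the monthly rate is 0.0031250, so the payment is 358,500 × 0.0031250 / (1 − 1.0031250^−120) = $3,587.20.
Total outlay = 24 × $3,587.20 + $3,585.00 = $89,677.80.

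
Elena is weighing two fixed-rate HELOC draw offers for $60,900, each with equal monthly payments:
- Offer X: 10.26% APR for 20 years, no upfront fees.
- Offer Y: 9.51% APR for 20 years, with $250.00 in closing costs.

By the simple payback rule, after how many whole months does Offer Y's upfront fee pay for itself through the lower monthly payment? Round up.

Offer X: at 10.26% the monthly rate is 0.0085500, so the payment is 60,900 × 0.0085500 / (1 − 1.0085500^−240) = $598.23.
Offer Y: monthly rate = 9.51%/12 = 0.0079250; payment = 60,900 × 0.0079250 / (1 − (1+0.0079250)^−240) = $568.07.
Monthly savings = $598.23 − $568.07 = $30.16.
Break-even = $250.00 / $30.16 = 8.29 → 9 months.

9 months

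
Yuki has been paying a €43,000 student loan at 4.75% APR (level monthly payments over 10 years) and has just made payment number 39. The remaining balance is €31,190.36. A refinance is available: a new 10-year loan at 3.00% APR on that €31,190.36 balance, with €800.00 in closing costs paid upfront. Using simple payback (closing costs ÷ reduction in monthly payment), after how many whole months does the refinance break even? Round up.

Current payment = 43,000 × 4.75%/12 / (1 − (1+0.0039583)^−120) = €450.85.
Refinanced payment = 31,190.36 × 0.0025000 / (1 − (1+0.0025000)^−120) = €301.18.
Monthly savings = €450.85 − €301.18 = €149.67.
Break-even = €800.00 / €149.67 = 5.35 → 6 months.

6 months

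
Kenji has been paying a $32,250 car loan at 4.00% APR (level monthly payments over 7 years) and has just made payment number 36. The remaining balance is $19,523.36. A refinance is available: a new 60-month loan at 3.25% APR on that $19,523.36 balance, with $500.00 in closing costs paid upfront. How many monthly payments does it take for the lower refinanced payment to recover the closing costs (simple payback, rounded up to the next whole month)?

6 months

Current payment = 32,250 × 4%/12 / (1 − (1+0.0033333)^−84) = $440.82.
Refinanced payment = 19,523.36 × 0.0027083 / (1 − (1+0.0027083)^−60) = $352.98.
Monthly savings = $440.82 − $352.98 = $87.84.
Break-even = $500.00 / $87.84 = 5.69 → 6 months.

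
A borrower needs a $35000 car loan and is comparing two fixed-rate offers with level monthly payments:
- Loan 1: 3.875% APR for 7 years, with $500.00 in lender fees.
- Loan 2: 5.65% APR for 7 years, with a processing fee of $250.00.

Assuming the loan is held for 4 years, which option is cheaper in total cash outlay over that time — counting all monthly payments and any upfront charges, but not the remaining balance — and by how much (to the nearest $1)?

Loan 1: at 3.875% the monthly rate is 0.0032292, so the payment is 35,000 × 0.0032292 / (1 − 1.0032292^−84) = $476.40.
Loan 2: at 5.65% the monthly rate is 0.0047083, so the payment is 35,000 × 0.0047083 / (1 − 1.0047083^−84) = $505.45.
Over 48 months: Loan 1 costs 48 × $476.40 + $500.00 = $23,367.20; Loan 2 costs 48 × $505.45 + $250.00 = $24,511.60.
Loan 1 is cheaper by $24,511.60 − $23,367.20 = $1,144.40.

Loan 1 by $1,144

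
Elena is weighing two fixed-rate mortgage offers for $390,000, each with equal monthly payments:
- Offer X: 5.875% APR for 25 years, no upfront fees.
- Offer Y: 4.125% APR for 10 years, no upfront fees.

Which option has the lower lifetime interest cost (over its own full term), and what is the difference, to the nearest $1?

Offer X: at 5.875% the monthly rate is 0.0048958, so the payment is 390,000 × 0.0048958 / (1 − 1.0048958^−300) = $2,483.06.
Total interest on Offer X = 300 × $2,483.06 − $390,000 = $354,918.00.
Offer Y: monthly rate = 4.125%/12 = 0.0034375; payment = 390,000 × 0.0034375 / (1 − (1+0.0034375)^−120) = $3,971.77.
Total interest on Offer Y = 120 × $3,971.77 − $390,000 = $86,612.40.
Offer Y is lower by $268,305.60.

Offer Y by $268,306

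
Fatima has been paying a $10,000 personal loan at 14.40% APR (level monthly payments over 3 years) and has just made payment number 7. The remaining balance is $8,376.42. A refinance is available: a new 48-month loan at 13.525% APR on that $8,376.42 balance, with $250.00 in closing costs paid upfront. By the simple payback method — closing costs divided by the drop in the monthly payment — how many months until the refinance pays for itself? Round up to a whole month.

Current payment = 10,000 × 14.4%/12 / (1 − (1+0.0120000)^−36) = $343.72.
Refinanced payment = 8,376.42 × 0.0112708 / (1 − (1+0.0112708)^−48) = $226.91.
Monthly savings = $343.72 − $226.91 = $116.81.
Break-even = $250.00 / $116.81 = 2.14 → 3 months.

3 months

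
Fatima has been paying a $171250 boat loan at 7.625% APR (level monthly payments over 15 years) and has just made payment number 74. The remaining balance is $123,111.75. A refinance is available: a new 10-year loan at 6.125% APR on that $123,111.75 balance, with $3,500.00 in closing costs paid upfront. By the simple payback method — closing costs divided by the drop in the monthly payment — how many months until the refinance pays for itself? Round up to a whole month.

16 months

Current payment = 171,250 × 7.625%/12 / (1 − (1+0.0063542)^−180) = $1,599.70.
Refinanced payment = 123,111.75 × 0.0051042 / (1 − (1+0.0051042)^−120) = $1,374.53.
Monthly savings = $1,599.70 − $1,374.53 = $225.17.
Break-even = $3,500.00 / $225.17 = 15.54 → 16 months.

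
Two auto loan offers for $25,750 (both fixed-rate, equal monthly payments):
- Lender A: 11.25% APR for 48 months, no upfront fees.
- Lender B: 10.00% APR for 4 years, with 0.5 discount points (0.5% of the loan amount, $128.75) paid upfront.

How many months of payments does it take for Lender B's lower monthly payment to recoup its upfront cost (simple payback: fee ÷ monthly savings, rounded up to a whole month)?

Lender A: at 11.25% the monthly rate is 0.0093750, so the payment is 25,750 × 0.0093750 / (1 − 1.0093750^−48) = $668.65.
Lender B: monthly rate = 10%/12 = 0.0083333; payment = 25,750 × 0.0083333 / (1 − (1+0.0083333)^−48) = $653.09.
Monthly savings = $668.65 − $653.09 = $15.56.
Break-even = $128.75 / $15.56 = 8.27 → 9 months.

9 months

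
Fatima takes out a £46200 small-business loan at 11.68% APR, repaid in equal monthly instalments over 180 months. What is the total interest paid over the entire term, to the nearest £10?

At 11.68% the monthly rate is 0.0097333, so the payment is 46,200 × 0.0097333 / (1 − 1.0097333^−180) = £545.00.
Total paid = 180 × £545.00 = £98,100.00; interest = £98,100.00 − £46,200 = £51,900.00.

£51,900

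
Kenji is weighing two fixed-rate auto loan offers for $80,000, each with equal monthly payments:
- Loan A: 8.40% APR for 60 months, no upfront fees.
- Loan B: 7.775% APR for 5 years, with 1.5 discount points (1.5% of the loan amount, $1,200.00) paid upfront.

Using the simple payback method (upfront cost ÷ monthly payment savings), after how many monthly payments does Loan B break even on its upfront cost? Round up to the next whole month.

51 months

Loan A: at 8.40% the monthly rate is 0.0070000, so the payment is 80,000 × 0.0070000 / (1 − 1.0070000^−60) = $1,637.47.
Loan B: monthly rate = 7.775%/12 = 0.0064792; payment = 80,000 × 0.0064792 / (1 − (1+0.0064792)^−60) = $1,613.51.
Monthly savings = $1,637.47 − $1,613.51 = $23.96.
Break-even = $1,200.00 / $23.96 = 50.08 → 51 months.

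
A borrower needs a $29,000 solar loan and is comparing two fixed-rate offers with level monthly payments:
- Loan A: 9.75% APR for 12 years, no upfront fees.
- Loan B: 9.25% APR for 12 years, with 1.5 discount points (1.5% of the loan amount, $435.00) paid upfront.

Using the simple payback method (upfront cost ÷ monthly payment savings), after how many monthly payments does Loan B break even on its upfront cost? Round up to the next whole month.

Loan A: monthly rate = 9.75%/12 = 0.0081250; payment = 29,000 × 0.0081250 / (1 − (1+0.0081250)^−144) = $342.40.
Loan B: at 9.25% the monthly rate is 0.0077083, so the payment is 29,000 × 0.0077083 / (1 − 1.0077083^−144) = $334.13.
Monthly savings = $342.40 − $334.13 = $8.27.
Break-even = $435.00 / $8.27 = 52.60 → 53 months.

53 months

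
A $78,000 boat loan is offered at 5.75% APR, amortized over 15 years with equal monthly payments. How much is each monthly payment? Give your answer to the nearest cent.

Monthly rate = 5.75%/12 = 0.0047917; payment = 78,000 × 0.0047917 / (1 − (1+0.0047917)^−180) = $647.72.

$647.72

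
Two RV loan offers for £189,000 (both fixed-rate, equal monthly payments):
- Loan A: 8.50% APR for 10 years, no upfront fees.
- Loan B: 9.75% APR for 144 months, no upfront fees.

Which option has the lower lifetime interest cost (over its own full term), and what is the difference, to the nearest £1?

Loan A by £40,135

Loan A: monthly rate = 8.5%/12 = 0.0070833; payment = 189,000 × 0.0070833 / (1 − (1+0.0070833)^−120) = £2,343.33.
Total interest on Loan A = 120 × £2,343.33 − £189,000 = £92,199.60.
Loan B: monthly rate = 9.75%/12 = 0.0081250; payment = 189,000 × 0.0081250 / (1 − (1+0.0081250)^−144) = £2,231.49.
Total interest on Loan B = 144 × £2,231.49 − £189,000 = £132,334.56.
Loan A is lower by £40,134.96.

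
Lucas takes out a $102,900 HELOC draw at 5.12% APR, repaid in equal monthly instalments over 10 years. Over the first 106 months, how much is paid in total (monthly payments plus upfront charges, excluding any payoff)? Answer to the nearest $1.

$116,331

Monthly rate = 5.12%/12 = 0.0042667; payment = 102,900 × 0.0042667 / (1 − (1+0.0042667)^−120) = $1,097.46.
Total outlay = 106 × $1,097.46 = $116,330.76.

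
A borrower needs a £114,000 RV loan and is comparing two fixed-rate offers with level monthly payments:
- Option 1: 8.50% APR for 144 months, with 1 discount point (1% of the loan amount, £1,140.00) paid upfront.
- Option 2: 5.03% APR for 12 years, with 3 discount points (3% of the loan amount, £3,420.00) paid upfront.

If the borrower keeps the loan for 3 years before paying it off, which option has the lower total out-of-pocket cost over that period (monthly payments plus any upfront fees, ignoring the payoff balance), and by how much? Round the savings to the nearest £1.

Option 1: at 8.50% the monthly rate is 0.0070833, so the payment is 114,000 × 0.0070833 / (1 − 1.0070833^−144) = £1,265.46.
Option 2: monthly rate = 5.03%/12 = 0.0041917; payment = 114,000 × 0.0041917 / (1 − (1+0.0041917)^−144) = £1,056.09.
Over 36 months: Option 1 costs 36 × £1,265.46 + £1,140.00 = £46,696.56; Option 2 costs 36 × £1,056.09 + £3,420.00 = £41,439.24.
Option 2 is cheaper by £46,696.56 − £41,439.24 = £5,257.32.

Option 2 by £5,257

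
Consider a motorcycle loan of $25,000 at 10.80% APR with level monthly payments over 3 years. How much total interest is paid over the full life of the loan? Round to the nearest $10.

$4,380

At 10.80% the monthly rate is 0.0090000, so the payment is 25,000 × 0.0090000 / (1 − 1.0090000^−36) = $816.10.
Total paid = 36 × $816.10 = $29,379.60; interest = $29,379.60 − $25,000 = $4,379.60.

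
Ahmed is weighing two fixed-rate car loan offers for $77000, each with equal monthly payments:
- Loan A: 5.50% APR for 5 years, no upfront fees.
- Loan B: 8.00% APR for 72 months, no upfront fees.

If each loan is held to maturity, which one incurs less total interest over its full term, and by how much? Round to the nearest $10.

Loan A by $8,960

Loan A: at 5.50% the monthly rate is 0.0045833, so the payment is 77,000 × 0.0045833 / (1 − 1.0045833^−60) = $1,470.79.
Total interest on Loan A = 60 × $1,470.79 − $77,000 = $11,247.40.
Loan B: at 8.00% the monthly rate is 0.0066667, so the payment is 77,000 × 0.0066667 / (1 − 1.0066667^−72) = $1,350.06.
Total interest on Loan B = 72 × $1,350.06 − $77,000 = $20,204.32.
Loan A is lower by $8,956.92.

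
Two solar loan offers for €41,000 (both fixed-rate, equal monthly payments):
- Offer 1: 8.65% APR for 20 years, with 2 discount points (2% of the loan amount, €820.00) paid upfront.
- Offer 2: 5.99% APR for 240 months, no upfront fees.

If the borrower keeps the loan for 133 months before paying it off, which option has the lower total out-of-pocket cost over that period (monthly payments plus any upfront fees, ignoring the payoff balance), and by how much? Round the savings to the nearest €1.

Offer 2 by €9,626

Offer 1: monthly rate = 8.65%/12 = 0.0072083; payment = 41,000 × 0.0072083 / (1 − (1+0.0072083)^−240) = €359.71.
Offer 2: monthly rate = 5.99%/12 = 0.0049917; payment = 41,000 × 0.0049917 / (1 − (1+0.0049917)^−240) = €293.50.
Over 133 months: Offer 1 costs 133 × €359.71 + €820.00 = €48,661.43; Offer 2 costs 133 × €293.50 = €39,035.50.
Offer 2 is cheaper by €48,661.43 − €39,035.50 = €9,625.93.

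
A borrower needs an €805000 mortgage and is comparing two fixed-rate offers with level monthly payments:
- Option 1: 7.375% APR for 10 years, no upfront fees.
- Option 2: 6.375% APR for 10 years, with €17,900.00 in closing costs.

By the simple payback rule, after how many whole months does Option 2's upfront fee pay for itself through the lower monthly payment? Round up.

Option 1: at 7.375% the monthly rate is 0.0061458, so the payment is 805,000 × 0.0061458 / (1 − 1.0061458^−120) = €9,503.06.
Option 2: monthly rate = 6.375%/12 = 0.0053125; payment = 805,000 × 0.0053125 / (1 − (1+0.0053125)^−120) = €9,089.50.
Monthly savings = €9,503.06 − €9,089.50 = €413.56.
Break-even = €17,900.00 / €413.56 = 43.28 → 44 months.

44 months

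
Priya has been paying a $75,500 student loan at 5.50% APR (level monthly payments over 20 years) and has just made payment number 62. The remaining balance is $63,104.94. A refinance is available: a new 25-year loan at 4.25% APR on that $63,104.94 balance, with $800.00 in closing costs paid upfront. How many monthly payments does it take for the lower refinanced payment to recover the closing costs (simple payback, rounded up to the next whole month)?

Current payment = 75,500 × 5.5%/12 / (1 − (1+0.0045833)^−240) = $519.35.
Refinanced payment = 63,104.94 × 0.0035417 / (1 − (1+0.0035417)^−300) = $341.86.
Monthly savings = $519.35 − $341.86 = $177.49.
Break-even = $800.00 / $177.49 = 4.51 → 5 months.

5 months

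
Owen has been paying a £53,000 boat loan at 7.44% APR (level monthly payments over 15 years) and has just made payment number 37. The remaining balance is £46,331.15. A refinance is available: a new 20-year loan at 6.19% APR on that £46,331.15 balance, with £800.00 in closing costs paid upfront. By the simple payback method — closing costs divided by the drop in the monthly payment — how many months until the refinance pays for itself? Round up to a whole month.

Current payment = 53,000 × 7.44%/12 / (1 − (1+0.0062000)^−180) = £489.51.
Refinanced payment = 46,331.15 × 0.0051583 / (1 − (1+0.0051583)^−240) = £337.03.
Monthly savings = £489.51 − £337.03 = £152.48.
Break-even = £800.00 / £152.48 = 5.25 → 6 months.

6 months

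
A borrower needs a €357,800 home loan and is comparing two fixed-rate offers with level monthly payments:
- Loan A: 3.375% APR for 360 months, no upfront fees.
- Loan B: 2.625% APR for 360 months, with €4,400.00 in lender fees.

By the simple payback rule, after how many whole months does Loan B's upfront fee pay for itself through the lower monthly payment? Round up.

Loan A: monthly rate = 3.375%/12 = 0.0028125; payment = 357,800 × 0.0028125 / (1 − (1+0.0028125)^−360) = €1,581.82.
Loan B: at 2.625% the monthly rate is 0.0021875, so the payment is 357,800 × 0.0021875 / (1 − 1.0021875^−360) = €1,437.11.
Monthly savings = €1,581.82 − €1,437.11 = €144.71.
Break-even = €4,400.00 / €144.71 = 30.41 → 31 months.

31 months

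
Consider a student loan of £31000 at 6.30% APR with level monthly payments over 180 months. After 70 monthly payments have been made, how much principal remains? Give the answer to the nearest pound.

With monthly rate i = 6.3%/12 = 0.0052500, the balance after k of n payments is P · [(1+i)^n − (1+i)^k] / [(1+i)^n − 1].
(1+0.0052500)^180 = 2.56646130 and (1+0.0052500)^70 = 1.44273220, so the balance is 31,000 × (2.56646130 − 1.44273220) / (2.56646130 − 1) = £22,238.41.

£22,238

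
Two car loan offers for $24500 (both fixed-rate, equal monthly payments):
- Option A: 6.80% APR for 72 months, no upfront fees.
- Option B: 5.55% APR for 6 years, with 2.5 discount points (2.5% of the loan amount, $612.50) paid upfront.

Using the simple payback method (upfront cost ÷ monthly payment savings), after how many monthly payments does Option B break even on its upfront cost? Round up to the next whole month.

43 months

Option A: at 6.80% the monthly rate is 0.0056667, so the payment is 24,500 × 0.0056667 / (1 − 1.0056667^−72) = $415.35.
Option B: monthly rate = 5.55%/12 = 0.0046250; payment = 24,500 × 0.0046250 / (1 − (1+0.0046250)^−72) = $400.85.
Monthly savings = $415.35 − $400.85 = $14.50.
Break-even = $612.50 / $14.50 = 42.24 → 43 months.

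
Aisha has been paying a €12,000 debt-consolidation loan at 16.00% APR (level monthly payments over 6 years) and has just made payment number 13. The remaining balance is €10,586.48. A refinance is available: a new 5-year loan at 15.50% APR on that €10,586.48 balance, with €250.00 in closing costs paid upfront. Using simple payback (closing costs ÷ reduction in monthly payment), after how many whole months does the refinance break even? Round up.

45 months

Current payment = 12,000 × 16%/12 / (1 − (1+0.0133333)^−72) = €260.30.
Refinanced payment = 10,586.48 × 0.0129167 / (1 − (1+0.0129167)^−60) = €254.64.
Monthly savings = €260.30 − €254.64 = €5.66.
Break-even = €250.00 / €5.66 = 44.17 → 45 months.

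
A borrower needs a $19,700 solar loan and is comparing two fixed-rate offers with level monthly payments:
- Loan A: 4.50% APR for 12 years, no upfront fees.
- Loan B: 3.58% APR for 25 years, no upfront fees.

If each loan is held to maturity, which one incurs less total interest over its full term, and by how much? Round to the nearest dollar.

Loan A: at 4.50% the monthly rate is 0.0037500, so the payment is 19,700 × 0.0037500 / (1 − 1.0037500^−144) = $177.30.
Total interest on Loan A = 144 × $177.30 − $19,700 = $5,831.20.
Loan B: monthly rate = 3.58%/12 = 0.0029833; payment = 19,700 × 0.0029833 / (1 − (1+0.0029833)^−300) = $99.47.
Total interest on Loan B = 300 × $99.47 − $19,700 = $10,141.00.
Loan A is lower by $4,309.80.

Loan A by $4,310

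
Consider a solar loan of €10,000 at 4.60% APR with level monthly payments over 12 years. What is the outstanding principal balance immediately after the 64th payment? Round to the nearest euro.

€6,225

With monthly rate i = 4.6%/12 = 0.0038333, the balance after k of n payments is P · [(1+i)^n − (1+i)^k] / [(1+i)^n − 1].
(1+0.0038333)^144 = 1.73489119 and (1+0.0038333)^64 = 1.27744796, so the balance is 10,000 × (1.73489119 − 1.27744796) / (1.73489119 − 1) = €6,224.64.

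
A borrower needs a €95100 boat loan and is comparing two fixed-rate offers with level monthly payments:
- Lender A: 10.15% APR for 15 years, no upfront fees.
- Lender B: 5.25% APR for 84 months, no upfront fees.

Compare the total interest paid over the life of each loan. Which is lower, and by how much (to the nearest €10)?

Lender B by €71,680

Lender A: monthly rate = 10.15%/12 = 0.0084583; payment = 95,100 × 0.0084583 / (1 − (1+0.0084583)^−180) = €1,030.69.
Total interest on Lender A = 180 × €1,030.69 − €95,100 = €90,424.20.
Lender B: monthly rate = 5.25%/12 = 0.0043750; payment = 95,100 × 0.0043750 / (1 − (1+0.0043750)^−84) = €1,355.33.
Total interest on Lender B = 84 × €1,355.33 − €95,100 = €18,747.72.
Lender B is lower by €71,676.48.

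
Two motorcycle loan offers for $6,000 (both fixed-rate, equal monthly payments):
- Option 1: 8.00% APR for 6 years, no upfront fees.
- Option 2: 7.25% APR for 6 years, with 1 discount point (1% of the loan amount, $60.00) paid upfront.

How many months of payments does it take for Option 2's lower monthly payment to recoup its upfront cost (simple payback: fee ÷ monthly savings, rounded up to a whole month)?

28 months

Option 1: monthly rate = 8%/12 = 0.0066667; payment = 6,000 × 0.0066667 / (1 − (1+0.0066667)^−72) = $105.20.
Option 2: at 7.25% the monthly rate is 0.0060417, so the payment is 6,000 × 0.0060417 / (1 − 1.0060417^−72) = $103.02.
Monthly savings = $105.20 − $103.02 = $2.18.
Break-even = $60.00 / $2.18 = 27.52 → 28 months.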